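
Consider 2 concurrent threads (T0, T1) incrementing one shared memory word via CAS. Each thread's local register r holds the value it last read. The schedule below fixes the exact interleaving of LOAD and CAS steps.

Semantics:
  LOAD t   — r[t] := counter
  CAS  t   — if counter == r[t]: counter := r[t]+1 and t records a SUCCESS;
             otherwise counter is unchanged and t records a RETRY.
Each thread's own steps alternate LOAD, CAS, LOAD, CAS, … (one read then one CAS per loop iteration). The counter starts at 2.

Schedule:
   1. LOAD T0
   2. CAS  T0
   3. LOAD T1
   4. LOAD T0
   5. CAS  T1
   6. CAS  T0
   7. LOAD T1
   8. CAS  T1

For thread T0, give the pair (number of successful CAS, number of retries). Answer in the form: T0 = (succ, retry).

T0 = (1, 1)

[1] T0.load  rd  (counter 2, T0.r 2)
[2] T0.cas  hit  (counter 3, T0.r 2)
[3] T1.load  rd  (counter 3, T1.r 3)
[4] T0.load  rd  (counter 3, T0.r 3)
[5] T1.cas  hit  (counter 4, T1.r 3)
[6] T0.cas  miss  (counter 4, T0.r 3)
[7] T1.load  rd  (counter 4, T1.r 4)
[8] T1.cas  hit  (counter 5, T1.r 4)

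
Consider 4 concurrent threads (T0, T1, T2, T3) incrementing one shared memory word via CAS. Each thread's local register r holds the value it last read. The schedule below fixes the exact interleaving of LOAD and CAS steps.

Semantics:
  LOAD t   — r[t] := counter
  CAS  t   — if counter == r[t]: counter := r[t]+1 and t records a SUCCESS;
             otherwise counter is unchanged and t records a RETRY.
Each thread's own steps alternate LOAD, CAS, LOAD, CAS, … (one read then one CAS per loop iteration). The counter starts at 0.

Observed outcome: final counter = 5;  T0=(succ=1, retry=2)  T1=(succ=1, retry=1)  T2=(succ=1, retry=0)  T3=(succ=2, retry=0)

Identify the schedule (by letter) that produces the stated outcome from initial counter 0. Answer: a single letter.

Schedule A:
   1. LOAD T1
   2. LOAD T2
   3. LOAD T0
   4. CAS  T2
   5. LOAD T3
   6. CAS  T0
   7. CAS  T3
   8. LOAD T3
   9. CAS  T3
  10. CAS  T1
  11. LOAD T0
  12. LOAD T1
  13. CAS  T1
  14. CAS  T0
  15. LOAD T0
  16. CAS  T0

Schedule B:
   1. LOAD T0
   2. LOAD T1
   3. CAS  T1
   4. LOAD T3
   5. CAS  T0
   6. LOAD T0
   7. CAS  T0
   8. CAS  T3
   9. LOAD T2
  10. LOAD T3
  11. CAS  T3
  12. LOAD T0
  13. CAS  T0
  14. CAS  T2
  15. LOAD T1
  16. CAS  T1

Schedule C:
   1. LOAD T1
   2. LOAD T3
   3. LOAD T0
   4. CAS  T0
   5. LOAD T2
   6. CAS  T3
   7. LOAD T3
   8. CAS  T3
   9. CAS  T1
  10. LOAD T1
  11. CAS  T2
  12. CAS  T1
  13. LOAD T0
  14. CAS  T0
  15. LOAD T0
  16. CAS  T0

A

Tracing schedule A:
   1) LOAD T1:  M=0  r_T1=0
   2) LOAD T2:  M=0  r_T2=0
   3) LOAD T0:  M=0  r_T0=0
   4) CAS  T2:  M=1  r_T2=0 ✓
   5) LOAD T3:  M=1  r_T3=1
   6) CAS  T0:  M=1  r_T0=0 ✗
   7) CAS  T3:  M=2  r_T3=1 ✓
   8) LOAD T3:  M=2  r_T3=2
   9) CAS  T3:  M=3  r_T3=2 ✓
  10) CAS  T1:  M=3  r_T1=0 ✗
  11) LOAD T0:  M=3  r_T0=3
  12) LOAD T1:  M=3  r_T1=3
  13) CAS  T1:  M=4  r_T1=3 ✓
  14) CAS  T0:  M=4  r_T0=3 ✗
  15) LOAD T0:  M=4  r_T0=4
  16) CAS  T0:  M=5  r_T0=4 ✓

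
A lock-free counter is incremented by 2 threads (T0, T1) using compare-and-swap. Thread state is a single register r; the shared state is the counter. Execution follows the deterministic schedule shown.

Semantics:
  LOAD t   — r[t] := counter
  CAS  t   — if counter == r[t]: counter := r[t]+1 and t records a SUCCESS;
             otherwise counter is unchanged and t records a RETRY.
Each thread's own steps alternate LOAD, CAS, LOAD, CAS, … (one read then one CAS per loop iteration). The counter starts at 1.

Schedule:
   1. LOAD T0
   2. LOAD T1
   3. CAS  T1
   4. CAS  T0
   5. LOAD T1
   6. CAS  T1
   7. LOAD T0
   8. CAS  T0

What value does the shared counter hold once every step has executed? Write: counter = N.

T0 LOAD — after: cnt=1, r=1 — load
T1 LOAD — after: cnt=1, r=1 — load
T1 CAS — after: cnt=2, r=1 — ok
T0 CAS — after: cnt=2, r=1 — retry
T1 LOAD — after: cnt=2, r=2 — load
T1 CAS — after: cnt=3, r=2 — ok
T0 LOAD — after: cnt=3, r=3 — load
T0 CAS — after: cnt=4, r=3 — ok

counter = 4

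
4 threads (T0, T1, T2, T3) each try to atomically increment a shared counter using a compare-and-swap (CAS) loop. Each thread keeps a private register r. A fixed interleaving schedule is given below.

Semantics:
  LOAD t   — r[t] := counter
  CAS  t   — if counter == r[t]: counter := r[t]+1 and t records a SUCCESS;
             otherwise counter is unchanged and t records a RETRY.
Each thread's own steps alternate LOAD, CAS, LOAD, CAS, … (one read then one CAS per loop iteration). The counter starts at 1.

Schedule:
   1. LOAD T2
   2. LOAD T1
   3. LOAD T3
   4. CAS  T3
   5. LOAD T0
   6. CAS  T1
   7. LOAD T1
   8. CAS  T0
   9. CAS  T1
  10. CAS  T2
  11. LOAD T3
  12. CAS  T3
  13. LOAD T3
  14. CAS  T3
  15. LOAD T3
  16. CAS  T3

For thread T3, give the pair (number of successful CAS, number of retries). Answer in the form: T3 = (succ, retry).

T2 LOAD — after: cnt=1, r=1 — load
T1 LOAD — after: cnt=1, r=1 — load
T3 LOAD — after: cnt=1, r=1 — load
T3 CAS — after: cnt=2, r=1 — ok
T0 LOAD — after: cnt=2, r=2 — load
T1 CAS — after: cnt=2, r=1 — retry
T1 LOAD — after: cnt=2, r=2 — load
T0 CAS — after: cnt=3, r=2 — ok
T1 CAS — after: cnt=3, r=2 — retry
T2 CAS — after: cnt=3, r=1 — retry
T3 LOAD — after: cnt=3, r=3 — load
T3 CAS — after: cnt=4, r=3 — ok
T3 LOAD — after: cnt=4, r=4 — load
T3 CAS — after: cnt=5, r=4 — ok
T3 LOAD — after: cnt=5, r=5 — load
T3 CAS — after: cnt=6, r=5 — ok

T3 = (4, 0)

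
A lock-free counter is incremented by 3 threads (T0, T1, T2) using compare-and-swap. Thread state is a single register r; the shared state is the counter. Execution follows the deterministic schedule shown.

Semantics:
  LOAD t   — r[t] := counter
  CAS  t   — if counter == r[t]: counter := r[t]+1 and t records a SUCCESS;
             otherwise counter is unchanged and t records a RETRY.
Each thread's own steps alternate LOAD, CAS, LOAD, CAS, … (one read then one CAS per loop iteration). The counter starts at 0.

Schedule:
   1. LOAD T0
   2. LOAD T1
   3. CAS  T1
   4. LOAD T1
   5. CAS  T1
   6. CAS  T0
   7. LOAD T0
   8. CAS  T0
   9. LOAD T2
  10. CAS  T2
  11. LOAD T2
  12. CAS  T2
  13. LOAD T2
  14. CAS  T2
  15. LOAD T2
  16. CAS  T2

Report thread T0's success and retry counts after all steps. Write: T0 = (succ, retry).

#1 T0 reads 0
#2 T1 reads 0
#3 T1 CAS(0→1) writes; counter now 1
#4 T1 reads 1
#5 T1 CAS(1→2) writes; counter now 2
#6 T0 CAS(0→1) fails; counter now 2
#7 T0 reads 2
#8 T0 CAS(2→3) writes; counter now 3
#9 T2 reads 3
#10 T2 CAS(3→4) writes; counter now 4
#11 T2 reads 4
#12 T2 CAS(4→5) writes; counter now 5
#13 T2 reads 5
#14 T2 CAS(5→6) writes; counter now 6
#15 T2 reads 6
#16 T2 CAS(6→7) writes; counter now 7

T0 = (1, 1)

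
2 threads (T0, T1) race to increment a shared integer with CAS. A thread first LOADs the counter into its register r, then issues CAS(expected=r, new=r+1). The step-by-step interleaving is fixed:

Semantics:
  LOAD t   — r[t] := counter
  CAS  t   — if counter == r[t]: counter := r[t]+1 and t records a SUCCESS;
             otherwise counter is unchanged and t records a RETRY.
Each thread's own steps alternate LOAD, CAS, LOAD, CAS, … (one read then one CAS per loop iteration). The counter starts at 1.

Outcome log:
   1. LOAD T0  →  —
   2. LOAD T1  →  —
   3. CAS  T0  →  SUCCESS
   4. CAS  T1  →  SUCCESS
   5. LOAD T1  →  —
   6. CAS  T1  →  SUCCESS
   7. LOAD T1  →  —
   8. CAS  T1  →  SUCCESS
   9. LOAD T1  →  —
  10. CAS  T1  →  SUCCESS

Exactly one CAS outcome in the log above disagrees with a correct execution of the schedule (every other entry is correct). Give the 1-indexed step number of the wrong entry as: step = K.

step = 4

Re-executing:
   1) LOAD T0:  M=1  r_T0=1
   2) LOAD T1:  M=1  r_T1=1
   3) CAS  T0:  M=2  r_T0=1 ✓
   4) CAS  T1:  M=2  r_T1=1 ✗
   5) LOAD T1:  M=2  r_T1=2
   6) CAS  T1:  M=3  r_T1=2 ✓
   7) LOAD T1:  M=3  r_T1=3
   8) CAS  T1:  M=4  r_T1=3 ✓
   9) LOAD T1:  M=4  r_T1=4
  10) CAS  T1:  M=5  r_T1=4 ✓
Mismatch at 4.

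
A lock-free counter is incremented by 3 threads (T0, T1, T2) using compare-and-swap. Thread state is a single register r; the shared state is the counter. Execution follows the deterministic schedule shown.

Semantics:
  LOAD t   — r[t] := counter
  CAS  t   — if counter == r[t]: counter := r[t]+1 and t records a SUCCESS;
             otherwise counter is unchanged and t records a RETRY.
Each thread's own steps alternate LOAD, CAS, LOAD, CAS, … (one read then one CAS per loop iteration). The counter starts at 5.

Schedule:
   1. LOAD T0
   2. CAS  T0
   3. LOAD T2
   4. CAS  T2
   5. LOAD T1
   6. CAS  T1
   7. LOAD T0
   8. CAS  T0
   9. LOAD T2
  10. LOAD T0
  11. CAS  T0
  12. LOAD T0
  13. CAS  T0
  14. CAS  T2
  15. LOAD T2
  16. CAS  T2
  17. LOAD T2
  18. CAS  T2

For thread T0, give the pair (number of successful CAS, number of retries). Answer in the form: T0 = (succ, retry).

T0 = (4, 0)

#1 T0 reads 5
#2 T0 CAS(5→6) writes; counter now 6
#3 T2 reads 6
#4 T2 CAS(6→7) writes; counter now 7
#5 T1 reads 7
#6 T1 CAS(7→8) writes; counter now 8
#7 T0 reads 8
#8 T0 CAS(8→9) writes; counter now 9
#9 T2 reads 9
#10 T0 reads 9
#11 T0 CAS(9→10) writes; counter now 10
#12 T0 reads 10
#13 T0 CAS(10→11) writes; counter now 11
#14 T2 CAS(9→10) fails; counter now 11
#15 T2 reads 11
#16 T2 CAS(11→12) writes; counter now 12
#17 T2 reads 12
#18 T2 CAS(12→13) writes; counter now 13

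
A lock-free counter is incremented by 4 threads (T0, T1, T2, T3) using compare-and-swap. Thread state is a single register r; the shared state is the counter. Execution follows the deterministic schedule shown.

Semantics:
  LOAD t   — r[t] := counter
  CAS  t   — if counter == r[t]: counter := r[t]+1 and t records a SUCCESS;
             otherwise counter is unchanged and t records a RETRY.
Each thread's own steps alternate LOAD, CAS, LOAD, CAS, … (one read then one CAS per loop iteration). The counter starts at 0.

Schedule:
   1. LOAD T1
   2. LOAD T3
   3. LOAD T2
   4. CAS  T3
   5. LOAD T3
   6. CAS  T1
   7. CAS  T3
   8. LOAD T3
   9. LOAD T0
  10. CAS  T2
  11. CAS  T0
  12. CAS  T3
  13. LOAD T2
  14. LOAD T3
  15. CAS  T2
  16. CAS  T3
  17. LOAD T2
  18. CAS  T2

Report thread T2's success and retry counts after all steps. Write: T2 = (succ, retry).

T2 = (2, 1)

   1) LOAD T1:  M=0  r_T1=0
   2) LOAD T3:  M=0  r_T3=0
   3) LOAD T2:  M=0  r_T2=0
   4) CAS  T3:  M=1  r_T3=0 ✓
   5) LOAD T3:  M=1  r_T3=1
   6) CAS  T1:  M=1  r_T1=0 ✗
   7) CAS  T3:  M=2  r_T3=1 ✓
   8) LOAD T3:  M=2  r_T3=2
   9) LOAD T0:  M=2  r_T0=2
  10) CAS  T2:  M=2  r_T2=0 ✗
  11) CAS  T0:  M=3  r_T0=2 ✓
  12) CAS  T3:  M=3  r_T3=2 ✗
  13) LOAD T2:  M=3  r_T2=3
  14) LOAD T3:  M=3  r_T3=3
  15) CAS  T2:  M=4  r_T2=3 ✓
  16) CAS  T3:  M=4  r_T3=3 ✗
  17) LOAD T2:  M=4  r_T2=4
  18) CAS  T2:  M=5  r_T2=4 ✓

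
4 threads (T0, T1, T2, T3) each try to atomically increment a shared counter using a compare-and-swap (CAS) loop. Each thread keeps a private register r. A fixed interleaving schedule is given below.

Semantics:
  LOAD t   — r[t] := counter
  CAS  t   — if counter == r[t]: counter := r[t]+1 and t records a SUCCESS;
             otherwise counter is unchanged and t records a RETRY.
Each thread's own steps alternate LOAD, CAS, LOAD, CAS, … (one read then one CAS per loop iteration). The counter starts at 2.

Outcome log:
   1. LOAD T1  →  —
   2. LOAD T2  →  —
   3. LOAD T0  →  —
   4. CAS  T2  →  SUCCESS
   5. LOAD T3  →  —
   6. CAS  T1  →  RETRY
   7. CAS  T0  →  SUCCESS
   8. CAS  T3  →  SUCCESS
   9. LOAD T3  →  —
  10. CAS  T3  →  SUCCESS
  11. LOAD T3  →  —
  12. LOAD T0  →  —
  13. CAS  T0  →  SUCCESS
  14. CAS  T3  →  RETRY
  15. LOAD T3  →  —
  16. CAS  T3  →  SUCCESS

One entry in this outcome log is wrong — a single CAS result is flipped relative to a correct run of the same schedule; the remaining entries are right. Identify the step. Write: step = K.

Correct run:
T1 LOAD — after: cnt=2, r=2 — load
T2 LOAD — after: cnt=2, r=2 — load
T0 LOAD — after: cnt=2, r=2 — load
T2 CAS — after: cnt=3, r=2 — ok
T3 LOAD — after: cnt=3, r=3 — load
T1 CAS — after: cnt=3, r=2 — retry
T0 CAS — after: cnt=3, r=2 — retry
T3 CAS — after: cnt=4, r=3 — ok
T3 LOAD — after: cnt=4, r=4 — load
T3 CAS — after: cnt=5, r=4 — ok
T3 LOAD — after: cnt=5, r=5 — load
T0 LOAD — after: cnt=5, r=5 — load
T0 CAS — after: cnt=6, r=5 — ok
T3 CAS — after: cnt=6, r=5 — retry
T3 LOAD — after: cnt=6, r=6 — load
T3 CAS — after: cnt=7, r=6 — ok
Mismatch at 7.

step = 7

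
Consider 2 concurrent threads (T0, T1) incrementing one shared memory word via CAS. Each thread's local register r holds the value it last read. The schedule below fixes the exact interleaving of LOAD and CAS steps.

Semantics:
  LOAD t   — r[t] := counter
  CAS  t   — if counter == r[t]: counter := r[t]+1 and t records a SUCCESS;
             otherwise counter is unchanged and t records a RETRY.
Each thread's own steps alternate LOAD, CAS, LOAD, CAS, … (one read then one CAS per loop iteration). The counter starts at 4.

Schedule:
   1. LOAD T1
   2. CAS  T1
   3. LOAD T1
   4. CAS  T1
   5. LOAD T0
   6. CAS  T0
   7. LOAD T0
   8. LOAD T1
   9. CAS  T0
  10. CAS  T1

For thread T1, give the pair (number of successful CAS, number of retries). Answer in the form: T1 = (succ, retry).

T1 LOAD — after: cnt=4, r=4 — load
T1 CAS — after: cnt=5, r=4 — ok
T1 LOAD — after: cnt=5, r=5 — load
T1 CAS — after: cnt=6, r=5 — ok
T0 LOAD — after: cnt=6, r=6 — load
T0 CAS — after: cnt=7, r=6 — ok
T0 LOAD — after: cnt=7, r=7 — load
T1 LOAD — after: cnt=7, r=7 — load
T0 CAS — after: cnt=8, r=7 — ok
T1 CAS — after: cnt=8, r=7 — retry

T1 = (2, 1)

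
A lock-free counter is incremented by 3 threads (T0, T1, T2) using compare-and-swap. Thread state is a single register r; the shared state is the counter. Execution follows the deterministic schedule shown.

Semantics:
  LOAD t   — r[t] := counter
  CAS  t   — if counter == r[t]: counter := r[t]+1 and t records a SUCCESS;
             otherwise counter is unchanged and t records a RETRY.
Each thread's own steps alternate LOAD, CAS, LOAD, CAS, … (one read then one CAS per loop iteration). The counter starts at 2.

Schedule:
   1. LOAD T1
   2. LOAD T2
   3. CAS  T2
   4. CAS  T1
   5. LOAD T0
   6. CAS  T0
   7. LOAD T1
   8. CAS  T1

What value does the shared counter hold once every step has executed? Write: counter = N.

counter = 5

   1) LOAD T1:  M=2  r_T1=2
   2) LOAD T2:  M=2  r_T2=2
   3) CAS  T2:  M=3  r_T2=2 ✓
   4) CAS  T1:  M=3  r_T1=2 ✗
   5) LOAD T0:  M=3  r_T0=3
   6) CAS  T0:  M=4  r_T0=3 ✓
   7) LOAD T1:  M=4  r_T1=4
   8) CAS  T1:  M=5  r_T1=4 ✓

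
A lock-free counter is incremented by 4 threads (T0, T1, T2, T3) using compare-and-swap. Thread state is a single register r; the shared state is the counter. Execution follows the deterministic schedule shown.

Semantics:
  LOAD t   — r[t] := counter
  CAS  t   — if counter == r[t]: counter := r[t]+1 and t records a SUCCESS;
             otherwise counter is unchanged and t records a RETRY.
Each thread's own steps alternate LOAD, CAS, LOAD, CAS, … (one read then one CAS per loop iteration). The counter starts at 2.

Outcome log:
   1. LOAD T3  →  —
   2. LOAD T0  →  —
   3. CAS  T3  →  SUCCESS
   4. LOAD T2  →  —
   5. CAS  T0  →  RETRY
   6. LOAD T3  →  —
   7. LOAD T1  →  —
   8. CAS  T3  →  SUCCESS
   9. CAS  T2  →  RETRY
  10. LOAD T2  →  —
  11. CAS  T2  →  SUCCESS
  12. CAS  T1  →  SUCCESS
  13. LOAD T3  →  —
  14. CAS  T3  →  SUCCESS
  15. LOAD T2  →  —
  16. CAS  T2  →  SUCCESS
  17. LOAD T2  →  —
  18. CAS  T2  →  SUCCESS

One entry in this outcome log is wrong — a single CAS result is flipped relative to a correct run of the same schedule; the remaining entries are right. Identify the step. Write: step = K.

Correct run:
1. LOAD T3 → mem=2 r[T3]=2 [LOAD]
2. LOAD T0 → mem=2 r[T0]=2 [LOAD]
3. CAS T3 → mem=3 r[T3]=2 [OK]
4. LOAD T2 → mem=3 r[T2]=3 [LOAD]
5. CAS T0 → mem=3 r[T0]=2 [RETRY]
6. LOAD T3 → mem=3 r[T3]=3 [LOAD]
7. LOAD T1 → mem=3 r[T1]=3 [LOAD]
8. CAS T3 → mem=4 r[T3]=3 [OK]
9. CAS T2 → mem=4 r[T2]=3 [RETRY]
10. LOAD T2 → mem=4 r[T2]=4 [LOAD]
11. CAS T2 → mem=5 r[T2]=4 [OK]
12. CAS T1 → mem=5 r[T1]=3 [RETRY]
13. LOAD T3 → mem=5 r[T3]=5 [LOAD]
14. CAS T3 → mem=6 r[T3]=5 [OK]
15. LOAD T2 → mem=6 r[T2]=6 [LOAD]
16. CAS T2 → mem=7 r[T2]=6 [OK]
17. LOAD T2 → mem=7 r[T2]=7 [LOAD]
18. CAS T2 → mem=8 r[T2]=7 [OK]
Mismatch at 12.

step = 12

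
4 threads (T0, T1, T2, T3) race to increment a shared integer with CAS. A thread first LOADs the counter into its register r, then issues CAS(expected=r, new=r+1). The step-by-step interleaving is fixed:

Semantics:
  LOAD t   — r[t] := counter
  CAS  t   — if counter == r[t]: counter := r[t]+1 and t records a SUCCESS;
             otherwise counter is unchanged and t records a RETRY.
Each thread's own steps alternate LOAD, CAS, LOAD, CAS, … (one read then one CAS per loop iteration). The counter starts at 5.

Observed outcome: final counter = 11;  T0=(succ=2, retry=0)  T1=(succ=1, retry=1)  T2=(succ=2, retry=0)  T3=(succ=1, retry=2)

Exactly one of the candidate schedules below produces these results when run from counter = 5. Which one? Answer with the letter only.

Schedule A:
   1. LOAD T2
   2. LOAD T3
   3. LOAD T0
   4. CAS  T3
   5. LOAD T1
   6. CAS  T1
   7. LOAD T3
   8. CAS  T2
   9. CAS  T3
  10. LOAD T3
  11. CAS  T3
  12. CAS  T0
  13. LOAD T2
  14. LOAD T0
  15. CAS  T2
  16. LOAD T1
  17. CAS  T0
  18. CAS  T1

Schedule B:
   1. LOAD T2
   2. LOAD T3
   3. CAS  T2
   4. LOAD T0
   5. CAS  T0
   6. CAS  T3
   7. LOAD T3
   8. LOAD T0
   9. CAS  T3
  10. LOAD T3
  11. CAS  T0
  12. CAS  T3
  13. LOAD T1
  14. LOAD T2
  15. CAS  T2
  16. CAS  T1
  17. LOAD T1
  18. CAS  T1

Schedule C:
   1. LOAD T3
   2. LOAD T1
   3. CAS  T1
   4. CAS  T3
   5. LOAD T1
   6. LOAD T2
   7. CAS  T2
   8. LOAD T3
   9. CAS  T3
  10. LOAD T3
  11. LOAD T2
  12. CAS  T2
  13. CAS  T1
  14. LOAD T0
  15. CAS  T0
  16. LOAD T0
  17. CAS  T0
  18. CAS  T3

Run C:
1. LOAD T3 → mem=5 r[T3]=5 [LOAD]
2. LOAD T1 → mem=5 r[T1]=5 [LOAD]
3. CAS T1 → mem=6 r[T1]=5 [OK]
4. CAS T3 → mem=6 r[T3]=5 [RETRY]
5. LOAD T1 → mem=6 r[T1]=6 [LOAD]
6. LOAD T2 → mem=6 r[T2]=6 [LOAD]
7. CAS T2 → mem=7 r[T2]=6 [OK]
8. LOAD T3 → mem=7 r[T3]=7 [LOAD]
9. CAS T3 → mem=8 r[T3]=7 [OK]
10. LOAD T3 → mem=8 r[T3]=8 [LOAD]
11. LOAD T2 → mem=8 r[T2]=8 [LOAD]
12. CAS T2 → mem=9 r[T2]=8 [OK]
13. CAS T1 → mem=9 r[T1]=6 [RETRY]
14. LOAD T0 → mem=9 r[T0]=9 [LOAD]
15. CAS T0 → mem=10 r[T0]=9 [OK]
16. LOAD T0 → mem=10 r[T0]=10 [LOAD]
17. CAS T0 → mem=11 r[T0]=10 [OK]
18. CAS T3 → mem=11 r[T3]=8 [RETRY]

C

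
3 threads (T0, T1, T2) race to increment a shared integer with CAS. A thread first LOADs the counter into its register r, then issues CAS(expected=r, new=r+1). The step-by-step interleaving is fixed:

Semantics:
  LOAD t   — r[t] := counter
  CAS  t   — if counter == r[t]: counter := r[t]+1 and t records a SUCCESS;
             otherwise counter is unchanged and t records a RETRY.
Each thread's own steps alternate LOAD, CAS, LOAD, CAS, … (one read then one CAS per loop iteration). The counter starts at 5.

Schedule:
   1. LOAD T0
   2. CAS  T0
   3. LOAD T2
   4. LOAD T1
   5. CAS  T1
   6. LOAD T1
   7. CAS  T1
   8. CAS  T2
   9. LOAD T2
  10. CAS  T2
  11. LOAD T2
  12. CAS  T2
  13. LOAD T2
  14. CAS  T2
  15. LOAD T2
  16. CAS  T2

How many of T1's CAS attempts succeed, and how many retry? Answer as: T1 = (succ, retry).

T1 = (2, 0)

T0 LOAD — after: cnt=5, r=5 — load
T0 CAS — after: cnt=6, r=5 — ok
T2 LOAD — after: cnt=6, r=6 — load
T1 LOAD — after: cnt=6, r=6 — load
T1 CAS — after: cnt=7, r=6 — ok
T1 LOAD — after: cnt=7, r=7 — load
T1 CAS — after: cnt=8, r=7 — ok
T2 CAS — after: cnt=8, r=6 — retry
T2 LOAD — after: cnt=8, r=8 — load
T2 CAS — after: cnt=9, r=8 — ok
T2 LOAD — after: cnt=9, r=9 — load
T2 CAS — after: cnt=10, r=9 — ok
T2 LOAD — after: cnt=10, r=10 — load
T2 CAS — after: cnt=11, r=10 — ok
T2 LOAD — after: cnt=11, r=11 — load
T2 CAS — after: cnt=12, r=11 — ok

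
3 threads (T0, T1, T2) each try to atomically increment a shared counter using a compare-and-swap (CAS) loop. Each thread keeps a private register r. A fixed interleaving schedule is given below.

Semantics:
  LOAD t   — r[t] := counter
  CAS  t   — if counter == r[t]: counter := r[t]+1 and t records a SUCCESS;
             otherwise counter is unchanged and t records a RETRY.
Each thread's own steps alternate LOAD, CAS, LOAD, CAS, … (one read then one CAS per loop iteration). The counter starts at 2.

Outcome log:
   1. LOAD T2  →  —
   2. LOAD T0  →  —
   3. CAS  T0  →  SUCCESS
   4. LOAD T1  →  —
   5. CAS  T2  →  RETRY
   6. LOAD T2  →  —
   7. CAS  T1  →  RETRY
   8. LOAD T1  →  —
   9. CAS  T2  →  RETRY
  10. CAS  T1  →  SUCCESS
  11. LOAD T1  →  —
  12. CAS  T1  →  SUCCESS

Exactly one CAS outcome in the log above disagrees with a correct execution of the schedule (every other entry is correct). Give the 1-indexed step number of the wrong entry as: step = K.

step = 7

Reference trace:
step 1: T2 LOAD ⇒ load; ctr=2 reg=2
step 2: T0 LOAD ⇒ load; ctr=2 reg=2
step 3: T0 CAS ⇒ ok; ctr=3 reg=2
step 4: T1 LOAD ⇒ load; ctr=3 reg=3
step 5: T2 CAS ⇒ retry; ctr=3 reg=2
step 6: T2 LOAD ⇒ load; ctr=3 reg=3
step 7: T1 CAS ⇒ ok; ctr=4 reg=3
step 8: T1 LOAD ⇒ load; ctr=4 reg=4
step 9: T2 CAS ⇒ retry; ctr=4 reg=3
step 10: T1 CAS ⇒ ok; ctr=5 reg=4
step 11: T1 LOAD ⇒ load; ctr=5 reg=5
step 12: T1 CAS ⇒ ok; ctr=6 reg=5
Mismatch at 7.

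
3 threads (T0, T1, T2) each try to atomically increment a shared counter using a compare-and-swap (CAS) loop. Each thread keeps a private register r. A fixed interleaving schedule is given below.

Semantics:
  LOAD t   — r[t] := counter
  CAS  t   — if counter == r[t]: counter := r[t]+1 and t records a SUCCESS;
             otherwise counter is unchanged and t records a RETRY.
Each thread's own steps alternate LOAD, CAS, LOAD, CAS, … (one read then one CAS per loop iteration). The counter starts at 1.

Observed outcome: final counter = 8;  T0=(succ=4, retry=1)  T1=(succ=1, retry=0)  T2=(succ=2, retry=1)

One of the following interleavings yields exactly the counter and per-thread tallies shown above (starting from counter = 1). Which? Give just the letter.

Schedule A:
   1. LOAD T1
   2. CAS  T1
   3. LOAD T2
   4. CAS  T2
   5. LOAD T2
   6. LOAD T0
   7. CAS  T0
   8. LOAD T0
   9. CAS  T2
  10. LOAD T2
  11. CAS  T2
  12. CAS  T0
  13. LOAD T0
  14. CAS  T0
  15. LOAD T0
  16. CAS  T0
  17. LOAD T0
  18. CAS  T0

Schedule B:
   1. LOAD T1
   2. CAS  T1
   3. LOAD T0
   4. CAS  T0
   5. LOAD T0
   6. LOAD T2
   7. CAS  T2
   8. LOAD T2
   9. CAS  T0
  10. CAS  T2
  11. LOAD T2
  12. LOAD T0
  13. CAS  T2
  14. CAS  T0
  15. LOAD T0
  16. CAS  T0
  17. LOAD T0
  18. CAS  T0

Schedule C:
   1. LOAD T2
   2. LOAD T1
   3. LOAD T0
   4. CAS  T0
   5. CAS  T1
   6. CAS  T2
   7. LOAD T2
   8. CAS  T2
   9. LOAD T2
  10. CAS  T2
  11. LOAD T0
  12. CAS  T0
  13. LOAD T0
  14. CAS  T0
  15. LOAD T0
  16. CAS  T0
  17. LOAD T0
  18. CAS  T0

A

Run A:
[1] T1.load  rd  (counter 1, T1.r 1)
[2] T1.cas  hit  (counter 2, T1.r 1)
[3] T2.load  rd  (counter 2, T2.r 2)
[4] T2.cas  hit  (counter 3, T2.r 2)
[5] T2.load  rd  (counter 3, T2.r 3)
[6] T0.load  rd  (counter 3, T0.r 3)
[7] T0.cas  hit  (counter 4, T0.r 3)
[8] T0.load  rd  (counter 4, T0.r 4)
[9] T2.cas  miss  (counter 4, T2.r 3)
[10] T2.load  rd  (counter 4, T2.r 4)
[11] T2.cas  hit  (counter 5, T2.r 4)
[12] T0.cas  miss  (counter 5, T0.r 4)
[13] T0.load  rd  (counter 5, T0.r 5)
[14] T0.cas  hit  (counter 6, T0.r 5)
[15] T0.load  rd  (counter 6, T0.r 6)
[16] T0.cas  hit  (counter 7, T0.r 6)
[17] T0.load  rd  (counter 7, T0.r 7)
[18] T0.cas  hit  (counter 8, T0.r 7)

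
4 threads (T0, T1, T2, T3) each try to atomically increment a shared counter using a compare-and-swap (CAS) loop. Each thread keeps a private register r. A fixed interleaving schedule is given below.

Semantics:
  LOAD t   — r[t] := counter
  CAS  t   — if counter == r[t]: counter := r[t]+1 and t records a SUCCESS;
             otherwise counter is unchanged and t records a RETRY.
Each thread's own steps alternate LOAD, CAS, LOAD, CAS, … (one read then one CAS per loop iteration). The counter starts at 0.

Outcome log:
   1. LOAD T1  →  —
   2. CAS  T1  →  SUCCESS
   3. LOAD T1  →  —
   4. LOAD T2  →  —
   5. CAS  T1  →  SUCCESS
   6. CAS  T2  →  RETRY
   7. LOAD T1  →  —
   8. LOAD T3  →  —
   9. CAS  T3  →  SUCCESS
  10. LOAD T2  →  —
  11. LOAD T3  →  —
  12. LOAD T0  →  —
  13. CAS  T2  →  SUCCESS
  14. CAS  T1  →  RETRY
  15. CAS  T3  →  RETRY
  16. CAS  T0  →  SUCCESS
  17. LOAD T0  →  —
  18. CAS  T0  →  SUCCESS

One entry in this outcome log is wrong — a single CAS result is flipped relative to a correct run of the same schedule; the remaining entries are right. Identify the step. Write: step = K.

Reference trace:
#1 T1 reads 0
#2 T1 CAS(0→1) writes; counter now 1
#3 T1 reads 1
#4 T2 reads 1
#5 T1 CAS(1→2) writes; counter now 2
#6 T2 CAS(1→2) fails; counter now 2
#7 T1 reads 2
#8 T3 reads 2
#9 T3 CAS(2→3) writes; counter now 3
#10 T2 reads 3
#11 T3 reads 3
#12 T0 reads 3
#13 T2 CAS(3→4) writes; counter now 4
#14 T1 CAS(2→3) fails; counter now 4
#15 T3 CAS(3→4) fails; counter now 4
#16 T0 CAS(3→4) fails; counter now 4
#17 T0 reads 4
#18 T0 CAS(4→5) writes; counter now 5
Log disagrees first at step 16.

step = 16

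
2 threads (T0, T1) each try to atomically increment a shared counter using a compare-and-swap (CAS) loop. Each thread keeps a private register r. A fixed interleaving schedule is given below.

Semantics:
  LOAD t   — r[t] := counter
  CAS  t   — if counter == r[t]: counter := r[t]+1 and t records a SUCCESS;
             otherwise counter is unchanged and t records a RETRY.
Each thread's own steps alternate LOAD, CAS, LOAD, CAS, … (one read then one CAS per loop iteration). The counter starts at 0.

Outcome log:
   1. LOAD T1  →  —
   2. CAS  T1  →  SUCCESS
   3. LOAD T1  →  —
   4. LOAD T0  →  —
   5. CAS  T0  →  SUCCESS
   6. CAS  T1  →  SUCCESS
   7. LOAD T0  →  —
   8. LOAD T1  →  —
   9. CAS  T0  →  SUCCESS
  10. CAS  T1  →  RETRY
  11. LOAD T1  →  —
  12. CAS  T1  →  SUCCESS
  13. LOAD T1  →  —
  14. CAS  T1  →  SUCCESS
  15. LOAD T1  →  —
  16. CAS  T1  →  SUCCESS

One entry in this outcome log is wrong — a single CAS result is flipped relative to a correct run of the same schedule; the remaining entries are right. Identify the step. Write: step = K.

step = 6

Re-executing:
[1] T1.load  rd  (counter 0, T1.r 0)
[2] T1.cas  hit  (counter 1, T1.r 0)
[3] T1.load  rd  (counter 1, T1.r 1)
[4] T0.load  rd  (counter 1, T0.r 1)
[5] T0.cas  hit  (counter 2, T0.r 1)
[6] T1.cas  miss  (counter 2, T1.r 1)
[7] T0.load  rd  (counter 2, T0.r 2)
[8] T1.load  rd  (counter 2, T1.r 2)
[9] T0.cas  hit  (counter 3, T0.r 2)
[10] T1.cas  miss  (counter 3, T1.r 2)
[11] T1.load  rd  (counter 3, T1.r 3)
[12] T1.cas  hit  (counter 4, T1.r 3)
[13] T1.load  rd  (counter 4, T1.r 4)
[14] T1.cas  hit  (counter 5, T1.r 4)
[15] T1.load  rd  (counter 5, T1.r 5)
[16] T1.cas  hit  (counter 6, T1.r 5)
Flip is step 6.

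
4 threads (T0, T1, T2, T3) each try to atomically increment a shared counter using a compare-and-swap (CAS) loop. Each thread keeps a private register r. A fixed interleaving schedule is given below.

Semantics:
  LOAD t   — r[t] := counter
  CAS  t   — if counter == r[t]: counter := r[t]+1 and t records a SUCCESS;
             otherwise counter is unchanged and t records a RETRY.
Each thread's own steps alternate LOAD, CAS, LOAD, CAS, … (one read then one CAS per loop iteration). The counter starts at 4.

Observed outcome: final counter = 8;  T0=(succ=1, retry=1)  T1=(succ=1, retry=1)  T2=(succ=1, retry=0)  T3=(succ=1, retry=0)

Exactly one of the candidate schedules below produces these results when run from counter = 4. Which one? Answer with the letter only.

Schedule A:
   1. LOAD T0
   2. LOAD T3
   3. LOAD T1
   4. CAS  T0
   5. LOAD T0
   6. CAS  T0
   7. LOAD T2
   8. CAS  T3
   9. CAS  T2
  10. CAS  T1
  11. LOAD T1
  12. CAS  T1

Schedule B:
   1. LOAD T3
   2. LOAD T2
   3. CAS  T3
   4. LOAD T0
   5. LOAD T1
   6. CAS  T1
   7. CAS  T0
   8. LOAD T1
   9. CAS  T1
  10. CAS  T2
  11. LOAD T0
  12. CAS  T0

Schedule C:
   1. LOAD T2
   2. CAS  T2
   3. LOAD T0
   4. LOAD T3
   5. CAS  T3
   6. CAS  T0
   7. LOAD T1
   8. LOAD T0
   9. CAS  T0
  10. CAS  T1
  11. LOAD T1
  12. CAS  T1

C

Run C:
T2 LOAD — after: cnt=4, r=4 — load
T2 CAS — after: cnt=5, r=4 — ok
T0 LOAD — after: cnt=5, r=5 — load
T3 LOAD — after: cnt=5, r=5 — load
T3 CAS — after: cnt=6, r=5 — ok
T0 CAS — after: cnt=6, r=5 — retry
T1 LOAD — after: cnt=6, r=6 — load
T0 LOAD — after: cnt=6, r=6 — load
T0 CAS — after: cnt=7, r=6 — ok
T1 CAS — after: cnt=7, r=6 — retry
T1 LOAD — after: cnt=7, r=7 — load
T1 CAS — after: cnt=8, r=7 — ok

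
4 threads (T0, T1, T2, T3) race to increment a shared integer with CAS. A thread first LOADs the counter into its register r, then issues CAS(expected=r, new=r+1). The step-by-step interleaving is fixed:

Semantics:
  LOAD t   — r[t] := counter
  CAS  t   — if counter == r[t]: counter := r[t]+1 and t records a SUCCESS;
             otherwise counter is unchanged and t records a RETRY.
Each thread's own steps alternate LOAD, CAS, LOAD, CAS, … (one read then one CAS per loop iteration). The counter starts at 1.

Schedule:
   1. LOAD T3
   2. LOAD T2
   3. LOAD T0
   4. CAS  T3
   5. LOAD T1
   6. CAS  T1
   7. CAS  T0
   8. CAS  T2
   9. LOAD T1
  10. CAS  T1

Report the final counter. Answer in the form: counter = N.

   1) LOAD T3:  M=1  r_T3=1
   2) LOAD T2:  M=1  r_T2=1
   3) LOAD T0:  M=1  r_T0=1
   4) CAS  T3:  M=2  r_T3=1 ✓
   5) LOAD T1:  M=2  r_T1=2
   6) CAS  T1:  M=3  r_T1=2 ✓
   7) CAS  T0:  M=3  r_T0=1 ✗
   8) CAS  T2:  M=3  r_T2=1 ✗
   9) LOAD T1:  M=3  r_T1=3
  10) CAS  T1:  M=4  r_T1=3 ✓

counter = 4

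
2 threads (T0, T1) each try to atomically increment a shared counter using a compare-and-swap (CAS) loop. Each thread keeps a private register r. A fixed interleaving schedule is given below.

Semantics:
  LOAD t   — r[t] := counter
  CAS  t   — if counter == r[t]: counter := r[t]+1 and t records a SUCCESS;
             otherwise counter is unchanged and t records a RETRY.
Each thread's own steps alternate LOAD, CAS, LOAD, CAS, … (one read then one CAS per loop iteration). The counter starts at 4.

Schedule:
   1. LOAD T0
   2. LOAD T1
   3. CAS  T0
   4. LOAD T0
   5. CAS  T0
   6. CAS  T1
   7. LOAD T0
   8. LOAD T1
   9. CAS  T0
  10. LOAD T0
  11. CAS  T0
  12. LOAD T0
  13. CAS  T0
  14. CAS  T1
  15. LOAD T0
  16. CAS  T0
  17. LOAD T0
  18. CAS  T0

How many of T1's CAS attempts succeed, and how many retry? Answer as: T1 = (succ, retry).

T1 = (0, 2)

#1 T0 reads 4
#2 T1 reads 4
#3 T0 CAS(4→5) writes; counter now 5
#4 T0 reads 5
#5 T0 CAS(5→6) writes; counter now 6
#6 T1 CAS(4→5) fails; counter now 6
#7 T0 reads 6
#8 T1 reads 6
#9 T0 CAS(6→7) writes; counter now 7
#10 T0 reads 7
#11 T0 CAS(7→8) writes; counter now 8
#12 T0 reads 8
#13 T0 CAS(8→9) writes; counter now 9
#14 T1 CAS(6→7) fails; counter now 9
#15 T0 reads 9
#16 T0 CAS(9→10) writes; counter now 10
#17 T0 reads 10
#18 T0 CAS(10→11) writes; counter now 11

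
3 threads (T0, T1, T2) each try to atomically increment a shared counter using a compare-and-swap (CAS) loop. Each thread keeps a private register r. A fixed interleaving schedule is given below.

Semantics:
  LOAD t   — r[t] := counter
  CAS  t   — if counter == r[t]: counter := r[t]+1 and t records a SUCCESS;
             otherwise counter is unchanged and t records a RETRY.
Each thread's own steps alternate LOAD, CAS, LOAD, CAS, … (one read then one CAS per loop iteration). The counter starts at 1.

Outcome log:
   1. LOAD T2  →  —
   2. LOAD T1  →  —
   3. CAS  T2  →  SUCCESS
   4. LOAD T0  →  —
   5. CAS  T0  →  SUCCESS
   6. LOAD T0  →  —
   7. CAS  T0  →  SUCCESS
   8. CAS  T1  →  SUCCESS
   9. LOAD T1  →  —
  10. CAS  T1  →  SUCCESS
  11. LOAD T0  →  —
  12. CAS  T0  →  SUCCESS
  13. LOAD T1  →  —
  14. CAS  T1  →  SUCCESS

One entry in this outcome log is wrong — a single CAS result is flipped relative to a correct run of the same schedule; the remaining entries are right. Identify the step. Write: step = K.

step = 8

Correct run:
#1 T2 reads 1
#2 T1 reads 1
#3 T2 CAS(1→2) writes; counter now 2
#4 T0 reads 2
#5 T0 CAS(2→3) writes; counter now 3
#6 T0 reads 3
#7 T0 CAS(3→4) writes; counter now 4
#8 T1 CAS(1→2) fails; counter now 4
#9 T1 reads 4
#10 T1 CAS(4→5) writes; counter now 5
#11 T0 reads 5
#12 T0 CAS(5→6) writes; counter now 6
#13 T1 reads 6
#14 T1 CAS(6→7) writes; counter now 7
Flip is step 8.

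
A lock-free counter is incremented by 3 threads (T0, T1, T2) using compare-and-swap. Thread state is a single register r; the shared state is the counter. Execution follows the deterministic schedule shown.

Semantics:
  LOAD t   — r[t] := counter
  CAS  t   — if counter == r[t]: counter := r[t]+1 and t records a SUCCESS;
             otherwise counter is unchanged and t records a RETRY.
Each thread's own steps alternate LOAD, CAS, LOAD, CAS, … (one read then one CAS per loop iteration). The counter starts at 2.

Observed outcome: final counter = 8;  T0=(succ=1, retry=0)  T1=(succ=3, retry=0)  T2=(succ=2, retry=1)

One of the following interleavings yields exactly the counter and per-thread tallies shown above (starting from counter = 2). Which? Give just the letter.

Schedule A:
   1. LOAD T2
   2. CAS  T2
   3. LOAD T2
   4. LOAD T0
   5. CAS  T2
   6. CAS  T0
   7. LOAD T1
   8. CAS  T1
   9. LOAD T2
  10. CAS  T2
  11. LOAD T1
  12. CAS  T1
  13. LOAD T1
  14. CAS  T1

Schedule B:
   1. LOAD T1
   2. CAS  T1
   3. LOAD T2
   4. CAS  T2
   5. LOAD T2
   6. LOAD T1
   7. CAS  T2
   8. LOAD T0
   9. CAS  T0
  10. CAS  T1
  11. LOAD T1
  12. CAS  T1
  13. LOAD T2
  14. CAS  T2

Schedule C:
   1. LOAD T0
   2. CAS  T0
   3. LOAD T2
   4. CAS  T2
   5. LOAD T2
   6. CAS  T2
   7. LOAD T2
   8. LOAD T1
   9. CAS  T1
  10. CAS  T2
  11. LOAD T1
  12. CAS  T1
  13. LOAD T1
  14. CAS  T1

Run C:
step 1: T0 LOAD ⇒ load; ctr=2 reg=2
step 2: T0 CAS ⇒ ok; ctr=3 reg=2
step 3: T2 LOAD ⇒ load; ctr=3 reg=3
step 4: T2 CAS ⇒ ok; ctr=4 reg=3
step 5: T2 LOAD ⇒ load; ctr=4 reg=4
step 6: T2 CAS ⇒ ok; ctr=5 reg=4
step 7: T2 LOAD ⇒ load; ctr=5 reg=5
step 8: T1 LOAD ⇒ load; ctr=5 reg=5
step 9: T1 CAS ⇒ ok; ctr=6 reg=5
step 10: T2 CAS ⇒ retry; ctr=6 reg=5
step 11: T1 LOAD ⇒ load; ctr=6 reg=6
step 12: T1 CAS ⇒ ok; ctr=7 reg=6
step 13: T1 LOAD ⇒ load; ctr=7 reg=7
step 14: T1 CAS ⇒ ok; ctr=8 reg=7

C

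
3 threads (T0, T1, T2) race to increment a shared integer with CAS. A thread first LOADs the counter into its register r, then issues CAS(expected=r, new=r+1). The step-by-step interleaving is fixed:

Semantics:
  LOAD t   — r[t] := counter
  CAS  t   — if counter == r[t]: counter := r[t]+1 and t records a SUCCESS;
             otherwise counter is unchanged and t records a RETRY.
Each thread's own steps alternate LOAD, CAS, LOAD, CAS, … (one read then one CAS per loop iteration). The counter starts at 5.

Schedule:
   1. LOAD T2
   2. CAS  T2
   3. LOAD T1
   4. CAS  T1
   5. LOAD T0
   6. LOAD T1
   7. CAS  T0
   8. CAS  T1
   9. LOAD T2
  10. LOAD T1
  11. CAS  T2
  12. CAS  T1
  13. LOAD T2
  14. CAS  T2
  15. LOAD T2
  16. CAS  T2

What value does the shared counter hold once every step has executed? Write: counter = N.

[1] T2.load  rd  (counter 5, T2.r 5)
[2] T2.cas  hit  (counter 6, T2.r 5)
[3] T1.load  rd  (counter 6, T1.r 6)
[4] T1.cas  hit  (counter 7, T1.r 6)
[5] T0.load  rd  (counter 7, T0.r 7)
[6] T1.load  rd  (counter 7, T1.r 7)
[7] T0.cas  hit  (counter 8, T0.r 7)
[8] T1.cas  miss  (counter 8, T1.r 7)
[9] T2.load  rd  (counter 8, T2.r 8)
[10] T1.load  rd  (counter 8, T1.r 8)
[11] T2.cas  hit  (counter 9, T2.r 8)
[12] T1.cas  miss  (counter 9, T1.r 8)
[13] T2.load  rd  (counter 9, T2.r 9)
[14] T2.cas  hit  (counter 10, T2.r 9)
[15] T2.load  rd  (counter 10, T2.r 10)
[16] T2.cas  hit  (counter 11, T2.r 10)

counter = 11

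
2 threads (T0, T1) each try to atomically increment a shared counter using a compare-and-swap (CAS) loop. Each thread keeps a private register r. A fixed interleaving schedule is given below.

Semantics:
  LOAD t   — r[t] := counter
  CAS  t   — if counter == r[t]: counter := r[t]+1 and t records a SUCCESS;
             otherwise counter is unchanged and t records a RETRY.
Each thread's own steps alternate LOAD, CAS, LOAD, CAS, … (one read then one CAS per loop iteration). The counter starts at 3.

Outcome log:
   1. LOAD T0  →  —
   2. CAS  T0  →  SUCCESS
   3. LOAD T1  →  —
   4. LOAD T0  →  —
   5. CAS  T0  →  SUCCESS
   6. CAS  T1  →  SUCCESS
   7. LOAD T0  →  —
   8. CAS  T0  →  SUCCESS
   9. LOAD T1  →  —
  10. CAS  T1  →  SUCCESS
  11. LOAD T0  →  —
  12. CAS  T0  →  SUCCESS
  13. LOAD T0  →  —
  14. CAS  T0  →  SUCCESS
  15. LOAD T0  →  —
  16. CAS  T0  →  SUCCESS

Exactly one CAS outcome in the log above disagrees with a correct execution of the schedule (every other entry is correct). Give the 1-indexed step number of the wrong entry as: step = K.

step = 6

Re-executing:
   1) LOAD T0:  M=3  r_T0=3
   2) CAS  T0:  M=4  r_T0=3 ✓
   3) LOAD T1:  M=4  r_T1=4
   4) LOAD T0:  M=4  r_T0=4
   5) CAS  T0:  M=5  r_T0=4 ✓
   6) CAS  T1:  M=5  r_T1=4 ✗
   7) LOAD T0:  M=5  r_T0=5
   8) CAS  T0:  M=6  r_T0=5 ✓
   9) LOAD T1:  M=6  r_T1=6
  10) CAS  T1:  M=7  r_T1=6 ✓
  11) LOAD T0:  M=7  r_T0=7
  12) CAS  T0:  M=8  r_T0=7 ✓
  13) LOAD T0:  M=8  r_T0=8
  14) CAS  T0:  M=9  r_T0=8 ✓
  15) LOAD T0:  M=9  r_T0=9
  16) CAS  T0:  M=10  r_T0=9 ✓
Flip is step 6.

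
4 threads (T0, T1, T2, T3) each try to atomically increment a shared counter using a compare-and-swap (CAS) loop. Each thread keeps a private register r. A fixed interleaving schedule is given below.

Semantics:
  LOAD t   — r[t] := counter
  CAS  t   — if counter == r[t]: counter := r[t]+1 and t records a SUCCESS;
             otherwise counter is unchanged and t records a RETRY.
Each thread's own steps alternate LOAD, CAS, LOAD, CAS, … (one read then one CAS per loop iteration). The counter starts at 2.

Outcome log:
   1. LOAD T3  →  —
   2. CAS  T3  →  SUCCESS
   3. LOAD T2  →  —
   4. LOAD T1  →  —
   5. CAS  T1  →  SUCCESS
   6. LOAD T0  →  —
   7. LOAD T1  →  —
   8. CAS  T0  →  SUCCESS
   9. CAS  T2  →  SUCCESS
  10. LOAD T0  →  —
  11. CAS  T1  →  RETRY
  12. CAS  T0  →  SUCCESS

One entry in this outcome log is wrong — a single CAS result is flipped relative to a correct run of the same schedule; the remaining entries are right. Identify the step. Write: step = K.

step = 9

Correct run:
#1 T3 reads 2
#2 T3 CAS(2→3) writes; counter now 3
#3 T2 reads 3
#4 T1 reads 3
#5 T1 CAS(3→4) writes; counter now 4
#6 T0 reads 4
#7 T1 reads 4
#8 T0 CAS(4→5) writes; counter now 5
#9 T2 CAS(3→4) fails; counter now 5
#10 T0 reads 5
#11 T1 CAS(4→5) fails; counter now 5
#12 T0 CAS(5→6) writes; counter now 6
Log disagrees first at step 9.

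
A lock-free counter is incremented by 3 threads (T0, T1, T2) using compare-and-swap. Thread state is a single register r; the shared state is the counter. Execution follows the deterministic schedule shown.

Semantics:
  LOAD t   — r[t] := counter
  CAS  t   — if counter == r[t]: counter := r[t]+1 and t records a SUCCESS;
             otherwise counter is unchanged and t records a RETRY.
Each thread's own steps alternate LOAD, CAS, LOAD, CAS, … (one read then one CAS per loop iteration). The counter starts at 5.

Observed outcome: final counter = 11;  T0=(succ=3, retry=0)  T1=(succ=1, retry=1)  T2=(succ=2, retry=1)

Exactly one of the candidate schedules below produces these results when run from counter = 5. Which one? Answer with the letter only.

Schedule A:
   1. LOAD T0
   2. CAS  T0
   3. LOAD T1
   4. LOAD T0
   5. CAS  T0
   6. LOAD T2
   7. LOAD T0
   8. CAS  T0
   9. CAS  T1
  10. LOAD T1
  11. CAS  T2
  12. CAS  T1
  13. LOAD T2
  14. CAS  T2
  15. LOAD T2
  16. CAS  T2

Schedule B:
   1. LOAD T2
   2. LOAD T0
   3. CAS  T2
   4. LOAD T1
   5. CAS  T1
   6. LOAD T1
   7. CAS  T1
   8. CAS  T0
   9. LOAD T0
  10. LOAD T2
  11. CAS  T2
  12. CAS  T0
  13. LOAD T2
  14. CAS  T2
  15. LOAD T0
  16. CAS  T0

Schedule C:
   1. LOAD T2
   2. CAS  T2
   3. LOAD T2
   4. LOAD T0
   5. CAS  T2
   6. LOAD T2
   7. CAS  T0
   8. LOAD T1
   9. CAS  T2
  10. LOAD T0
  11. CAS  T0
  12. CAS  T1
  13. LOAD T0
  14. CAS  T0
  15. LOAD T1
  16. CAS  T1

A

Simulating candidate A:
[1] T0.load  rd  (counter 5, T0.r 5)
[2] T0.cas  hit  (counter 6, T0.r 5)
[3] T1.load  rd  (counter 6, T1.r 6)
[4] T0.load  rd  (counter 6, T0.r 6)
[5] T0.cas  hit  (counter 7, T0.r 6)
[6] T2.load  rd  (counter 7, T2.r 7)
[7] T0.load  rd  (counter 7, T0.r 7)
[8] T0.cas  hit  (counter 8, T0.r 7)
[9] T1.cas  miss  (counter 8, T1.r 6)
[10] T1.load  rd  (counter 8, T1.r 8)
[11] T2.cas  miss  (counter 8, T2.r 7)
[12] T1.cas  hit  (counter 9, T1.r 8)
[13] T2.load  rd  (counter 9, T2.r 9)
[14] T2.cas  hit  (counter 10, T2.r 9)
[15] T2.load  rd  (counter 10, T2.r 10)
[16] T2.cas  hit  (counter 11, T2.r 10)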